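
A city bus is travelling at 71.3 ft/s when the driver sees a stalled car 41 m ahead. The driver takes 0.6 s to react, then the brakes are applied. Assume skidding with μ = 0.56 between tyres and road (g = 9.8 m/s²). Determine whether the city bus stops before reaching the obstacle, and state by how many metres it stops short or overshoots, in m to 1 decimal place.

No — it overshoots by 15.1 m

71.3 ft/s × 0.3048 = 21.7322 m/s.
a = μg = 0.56 × 9.8 = 5.488 m/s².
Reaction distance = 21.7322 × 0.6 = 13.039 m.
Braking distance = v²/(2a) = 472.289 / 10.976 = 43.029 m.
Total stopping distance = 13.039 + 43.029 = 56.068 m, vs 41 m available — it cannot stop in time and overshoots by 56.068 − 41 = 15.068 m.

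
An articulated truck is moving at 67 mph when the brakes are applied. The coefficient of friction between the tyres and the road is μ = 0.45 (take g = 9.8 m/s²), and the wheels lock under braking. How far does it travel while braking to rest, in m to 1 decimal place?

Braking distance ≈ 101.7 m

67 mph × 0.44704 = 29.9517 m/s.
a = μg = 0.45 × 9.8 = 4.410 m/s².
Braking distance = v²/(2a) = 29.9517² / (2 × 4.410) = 897.104 / 8.820 = 101.712 m.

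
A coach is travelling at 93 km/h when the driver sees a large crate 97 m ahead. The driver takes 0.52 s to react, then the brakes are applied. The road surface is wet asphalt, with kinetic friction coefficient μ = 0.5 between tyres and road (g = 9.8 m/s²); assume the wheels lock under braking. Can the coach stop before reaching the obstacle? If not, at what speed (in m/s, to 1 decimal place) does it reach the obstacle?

93 km/h ÷ 3.6 = 25.8333 m/s.
a = μg = 0.5 × 9.8 = 4.900 m/s².
Reaction distance = 25.8333 × 0.52 = 13.433 m.
Braking distance = v²/(2a) = 667.359 / 9.800 = 68.098 m.
Total stopping distance = 13.433 + 68.098 = 81.531 m, vs 97 m available — it stops with 97 − 81.531 = 15.469 m to spare.

Yes — it stops about 15.5 m short of the obstacle, so it never reaches it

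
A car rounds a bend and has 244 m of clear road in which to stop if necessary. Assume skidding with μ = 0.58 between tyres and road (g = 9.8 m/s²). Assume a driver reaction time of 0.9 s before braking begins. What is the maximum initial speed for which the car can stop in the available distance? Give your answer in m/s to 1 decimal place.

Maximum speed ≈ 47.8 m/s

a = μg = 0.58 × 9.8 = 5.684 m/s².
Stopping distance: v·t_r + v²/(2a) = 244 with t_r = 0.9 s and a = 5.684 m/s².
So v² + 10.231 v − 2773.79 = 0.
Positive root: v = −a·t_r + √((a·t_r)² + 2a·d) = −5.116 + √(26.173 + 2773.79) = 47.7987 m/s.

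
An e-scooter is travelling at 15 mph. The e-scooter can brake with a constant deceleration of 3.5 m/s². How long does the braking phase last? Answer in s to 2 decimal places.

15 mph × 0.44704 = 6.7056 m/s.
Braking time = v/a = 6.7056 / 3.500 = 1.916 s.

Braking time ≈ 1.92 s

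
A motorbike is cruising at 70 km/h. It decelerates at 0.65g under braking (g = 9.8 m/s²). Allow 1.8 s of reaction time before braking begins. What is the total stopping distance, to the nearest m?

70 km/h ÷ 3.6 = 19.4444 m/s.
a = 0.65 × 9.8 = 6.370 m/s².
Reaction distance = v·t_r = 19.4444 × 1.8 = 35.000 m.
Braking distance = v²/(2a) = 19.4444² / (2 × 6.370) = 378.085 / 12.740 = 29.677 m.
Total = 35.000 + 29.677 = 64.677 m.

Total stopping distance ≈ 65 m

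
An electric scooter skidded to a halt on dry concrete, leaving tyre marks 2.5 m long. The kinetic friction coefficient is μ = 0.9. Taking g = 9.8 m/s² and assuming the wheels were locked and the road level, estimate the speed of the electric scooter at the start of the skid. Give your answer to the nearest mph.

Deceleration a = μg = 0.9 × 9.8 = 8.820 m/s².
v = √(2a·d) = √(2 × 8.820 × 2.5) = √44.100 = 6.6408 m/s.
= 6.6408 ÷ 0.44704 = 14.855 mph.

Initial speed ≈ 15 mph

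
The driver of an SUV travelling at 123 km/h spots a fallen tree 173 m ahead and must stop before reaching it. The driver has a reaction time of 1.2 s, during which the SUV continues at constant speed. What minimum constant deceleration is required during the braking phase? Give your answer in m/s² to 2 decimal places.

123 km/h ÷ 3.6 = 34.1667 m/s.
Distance covered during reaction = 34.1667 × 1.2 = 41.000 m.
Distance available for braking: 173 − 41.000 = 132.000 m.
v² = 2a·d ⇒ a = v²/(2d) = 34.1667² / (2 × 132.000) = 1167.363 / 264.000 = 4.4218 m/s².

Required deceleration ≈ 4.42 m/s²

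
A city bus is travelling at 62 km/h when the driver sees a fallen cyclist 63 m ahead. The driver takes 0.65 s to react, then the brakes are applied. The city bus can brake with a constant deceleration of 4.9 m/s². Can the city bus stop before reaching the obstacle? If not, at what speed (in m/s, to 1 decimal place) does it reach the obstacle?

62 km/h ÷ 3.6 = 17.2222 m/s.
Reaction distance = 17.2222 × 0.65 = 11.194 m.
Braking distance = v²/(2a) = 296.604 / 9.800 = 30.266 m.
Total stopping distance = 11.194 + 30.266 = 41.460 m, vs 63 m available — it stops with 63 − 41.460 = 21.540 m to spare.

Yes — it stops about 21.5 m short of the obstacle, so it never reaches it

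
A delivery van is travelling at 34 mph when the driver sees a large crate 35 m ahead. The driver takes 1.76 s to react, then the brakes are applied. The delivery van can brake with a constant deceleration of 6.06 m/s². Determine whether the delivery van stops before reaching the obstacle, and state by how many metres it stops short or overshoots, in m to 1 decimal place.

No — it overshoots by 10.8 m

34 mph × 0.44704 = 15.1994 m/s.
Reaction distance = 15.1994 × 1.76 = 26.751 m.
Braking distance = v²/(2a) = 231.022 / 12.120 = 19.061 m.
Total stopping distance = 26.751 + 19.061 = 45.812 m, vs 35 m available — it cannot stop in time and overshoots by 45.812 − 35 = 10.812 m.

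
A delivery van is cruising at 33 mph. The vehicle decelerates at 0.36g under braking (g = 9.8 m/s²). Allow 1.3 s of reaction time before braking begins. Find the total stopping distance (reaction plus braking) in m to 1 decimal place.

Total stopping distance ≈ 50.0 m

33 mph × 0.44704 = 14.7523 m/s.
a = 0.36 × 9.8 = 3.528 m/s².
Reaction distance = v·t_r = 14.7523 × 1.3 = 19.178 m.
Braking distance = v²/(2a) = 14.7523² / (2 × 3.528) = 217.630 / 7.056 = 30.843 m.
Total = 19.178 + 30.843 = 50.021 m.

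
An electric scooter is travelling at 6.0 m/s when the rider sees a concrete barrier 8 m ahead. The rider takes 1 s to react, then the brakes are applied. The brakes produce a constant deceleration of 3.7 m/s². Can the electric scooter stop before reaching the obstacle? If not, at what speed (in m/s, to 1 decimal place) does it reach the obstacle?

No — it strikes the obstacle at 4.6 m/s

Reaction distance = 6.0000 × 1 = 6.000 m.
Braking distance needed to stop: v²/(2a) = 36.000 / 7.400 = 4.865 m, so total needed = 6.000 + 4.865 = 10.865 m > 8 m — it cannot stop.
Distance remaining when braking begins: 8 − 6.000 = 2.000 m.
v² = v₀² − 2a·d = 36.000 − 2 × 3.700 × 2.000 = 21.200 m²/s².
v = √21.200 = 4.604 m/s.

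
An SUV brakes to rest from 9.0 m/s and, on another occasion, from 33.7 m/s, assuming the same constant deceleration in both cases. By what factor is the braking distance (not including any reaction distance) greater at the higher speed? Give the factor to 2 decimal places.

Factor ≈ 14.02

Braking distance d = v²/(2a), so with a fixed, d ∝ v².
Factor = (33.7/9.0)² = 3.7444² = 14.0205.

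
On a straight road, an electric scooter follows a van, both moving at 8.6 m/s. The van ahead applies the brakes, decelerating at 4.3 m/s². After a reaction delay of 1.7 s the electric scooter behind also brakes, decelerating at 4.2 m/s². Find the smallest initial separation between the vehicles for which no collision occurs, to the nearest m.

Minimum gap ≈ 15 m

Leader travels v²/(2a_L) = 73.960 / 8.600 = 8.600 m before stopping.
Follower covers v·t_r = 8.6000 × 1.7 = 14.620 m while reacting, then v²/(2a_F) = 73.960 / 8.400 = 8.805 m while braking, for a total of 14.620 + 8.805 = 23.425 m.
Since a_F ≤ a_L and the follower starts braking later, the follower is never slower than the leader, so the closest approach is when both have stopped.
Minimum gap = 23.425 − 8.600 = 14.825 m.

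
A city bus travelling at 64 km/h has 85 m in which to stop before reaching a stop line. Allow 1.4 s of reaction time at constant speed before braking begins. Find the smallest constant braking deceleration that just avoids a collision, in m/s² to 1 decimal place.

Required deceleration ≈ 2.6 m/s²

64 km/h ÷ 3.6 = 17.7778 m/s.
Distance covered during reaction = 17.7778 × 1.4 = 24.889 m.
Distance available for braking: 85 − 24.889 = 60.111 m.
v² = 2a·d ⇒ a = v²/(2d) = 17.7778² / (2 × 60.111) = 316.050 / 120.222 = 2.6289 m/s².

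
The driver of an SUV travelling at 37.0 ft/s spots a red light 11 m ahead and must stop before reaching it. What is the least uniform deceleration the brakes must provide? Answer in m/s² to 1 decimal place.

37 ft/s × 0.3048 = 11.2776 m/s.
v² = 2a·d ⇒ a = v²/(2d) = 11.2776² / (2 × 11.000) = 127.184 / 22.000 = 5.7811 m/s².

Required deceleration ≈ 5.8 m/s²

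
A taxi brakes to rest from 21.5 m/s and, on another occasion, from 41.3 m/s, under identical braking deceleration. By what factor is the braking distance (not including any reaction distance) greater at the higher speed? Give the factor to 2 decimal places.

Braking distance d = v²/(2a), so with a fixed, d ∝ v².
Factor = (41.3/21.5)² = 1.9209² = 3.6899.

Factor ≈ 3.69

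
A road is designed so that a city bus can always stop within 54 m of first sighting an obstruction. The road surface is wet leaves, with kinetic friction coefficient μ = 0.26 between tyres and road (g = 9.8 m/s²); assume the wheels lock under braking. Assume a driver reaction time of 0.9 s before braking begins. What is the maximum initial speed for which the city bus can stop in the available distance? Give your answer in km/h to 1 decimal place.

a = μg = 0.26 × 9.8 = 2.548 m/s².
Stopping distance: v·t_r + v²/(2a) = 54 with t_r = 0.9 s and a = 2.548 m/s².
So v² + 4.586 v − 275.18 = 0.
Positive root: v = −a·t_r + √((a·t_r)² + 2a·d) = −2.293 + √(5.258 + 275.18) = 14.4533 m/s.
14.4533 m/s × 3.6 = 52.032 km/h.

Maximum speed ≈ 52.0 km/h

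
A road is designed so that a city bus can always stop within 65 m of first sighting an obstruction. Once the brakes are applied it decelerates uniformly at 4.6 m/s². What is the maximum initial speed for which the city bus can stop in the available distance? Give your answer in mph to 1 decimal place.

Maximum speed ≈ 54.7 mph

v²/(2a) = d ⇒ v = √(2 × 4.600 × 65) = √598.00 = 24.4540 m/s.
24.4540 m/s ÷ 0.44704 = 54.702 mph.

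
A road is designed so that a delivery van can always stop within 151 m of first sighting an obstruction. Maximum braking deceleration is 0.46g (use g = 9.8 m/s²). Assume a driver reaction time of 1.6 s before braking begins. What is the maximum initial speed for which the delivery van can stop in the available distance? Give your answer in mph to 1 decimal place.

a = 0.46 × 9.8 = 4.508 m/s².
Stopping distance: v·t_r + v²/(2a) = 151 with t_r = 1.6 s and a = 4.508 m/s².
So v² + 14.426 v − 1361.42 = 0.
Positive root: v = −a·t_r + √((a·t_r)² + 2a·d) = −7.213 + √(52.027 + 1361.42) = 30.3828 m/s.
30.3828 m/s ÷ 0.44704 = 67.964 mph.

Maximum speed ≈ 68.0 mph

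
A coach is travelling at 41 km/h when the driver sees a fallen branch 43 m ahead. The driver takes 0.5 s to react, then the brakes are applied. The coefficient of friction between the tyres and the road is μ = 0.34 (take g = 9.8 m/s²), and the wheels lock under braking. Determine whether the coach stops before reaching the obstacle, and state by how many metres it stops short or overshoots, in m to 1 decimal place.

41 km/h ÷ 3.6 = 11.3889 m/s.
a = μg = 0.34 × 9.8 = 3.332 m/s².
Reaction distance = 11.3889 × 0.5 = 5.694 m.
Braking distance = v²/(2a) = 129.707 / 6.664 = 19.464 m.
Total stopping distance = 5.694 + 19.464 = 25.158 m, vs 43 m available — it stops with 43 − 25.158 = 17.842 m to spare.

Yes — it stops 17.8 m short of the obstacle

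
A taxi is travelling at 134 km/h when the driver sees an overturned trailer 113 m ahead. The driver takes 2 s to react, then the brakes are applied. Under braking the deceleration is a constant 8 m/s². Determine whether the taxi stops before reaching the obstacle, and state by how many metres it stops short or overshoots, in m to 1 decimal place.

134 km/h ÷ 3.6 = 37.2222 m/s.
Reaction distance = 37.2222 × 2 = 74.444 m.
Braking distance = v²/(2a) = 1385.492 / 16.000 = 86.593 m.
Total stopping distance = 74.444 + 86.593 = 161.037 m, vs 113 m available — it cannot stop in time and overshoots by 161.037 − 113 = 48.037 m.

No — it overshoots by 48.0 m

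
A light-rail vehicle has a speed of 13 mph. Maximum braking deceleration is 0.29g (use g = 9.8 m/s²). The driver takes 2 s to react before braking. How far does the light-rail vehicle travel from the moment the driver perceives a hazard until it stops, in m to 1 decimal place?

Total stopping distance ≈ 17.6 m

13 mph × 0.44704 = 5.8115 m/s.
a = 0.29 × 9.8 = 2.842 m/s².
Reaction distance = v·t_r = 5.8115 × 2 = 11.623 m.
Braking distance = v²/(2a) = 5.8115² / (2 × 2.842) = 33.774 / 5.684 = 5.942 m.
Total = 11.623 + 5.942 = 17.565 m.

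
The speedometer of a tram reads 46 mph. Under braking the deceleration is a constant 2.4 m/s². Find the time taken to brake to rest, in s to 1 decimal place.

Braking time ≈ 8.6 s

46 mph × 0.44704 = 20.5638 m/s.
Braking time = v/a = 20.5638 / 2.400 = 8.568 s.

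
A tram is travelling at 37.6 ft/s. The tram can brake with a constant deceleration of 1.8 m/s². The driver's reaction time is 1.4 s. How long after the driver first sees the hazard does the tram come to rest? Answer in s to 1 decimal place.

Total time ≈ 7.8 s

37.6 ft/s × 0.3048 = 11.4605 m/s.
Braking time = v/a = 11.4605 / 1.800 = 6.367 s.
Total = 1.4 + 6.367 = 7.767 s.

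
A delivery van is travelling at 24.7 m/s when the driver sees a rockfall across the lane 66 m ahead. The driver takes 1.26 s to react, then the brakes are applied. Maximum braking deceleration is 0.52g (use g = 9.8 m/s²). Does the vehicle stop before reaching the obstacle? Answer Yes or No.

No

a = 0.52 × 9.8 = 5.096 m/s².
Reaction distance = 24.7000 × 1.26 = 31.122 m.
Braking distance = v²/(2a) = 610.090 / 10.192 = 59.860 m.
Total stopping distance = 31.122 + 59.860 = 90.982 m, vs 66 m available — it cannot stop in time and overshoots by 90.982 − 66 = 24.982 m.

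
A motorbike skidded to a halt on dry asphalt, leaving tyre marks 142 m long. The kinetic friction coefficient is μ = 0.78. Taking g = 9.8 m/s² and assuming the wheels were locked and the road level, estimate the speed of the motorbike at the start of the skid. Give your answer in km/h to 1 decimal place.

Initial speed ≈ 167.7 km/h

Deceleration a = μg = 0.78 × 9.8 = 7.644 m/s².
v = √(2a·d) = √(2 × 7.644 × 142) = √2170.896 = 46.5929 m/s.
= 46.5929 × 3.6 = 167.734 km/h.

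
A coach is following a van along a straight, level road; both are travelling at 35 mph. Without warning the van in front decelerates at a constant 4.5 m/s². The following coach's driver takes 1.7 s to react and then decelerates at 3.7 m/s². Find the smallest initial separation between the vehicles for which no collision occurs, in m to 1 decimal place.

Minimum gap ≈ 32.5 m

35 mph × 0.44704 = 15.6464 m/s.
Leader travels v²/(2a_L) = 244.810 / 9.000 = 27.201 m before stopping.
Follower covers v·t_r = 15.6464 × 1.7 = 26.599 m while reacting, then v²/(2a_F) = 244.810 / 7.400 = 33.082 m while braking, for a total of 26.599 + 33.082 = 59.681 m.
Since a_F ≤ a_L and the follower starts braking later, the follower is never slower than the leader, so the closest approach is when both have stopped.
Minimum gap = 59.681 − 27.201 = 32.480 m.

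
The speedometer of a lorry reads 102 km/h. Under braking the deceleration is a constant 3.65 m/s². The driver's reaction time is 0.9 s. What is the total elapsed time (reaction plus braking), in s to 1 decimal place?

Total time ≈ 8.7 s

102 km/h ÷ 3.6 = 28.3333 m/s.
Braking time = v/a = 28.3333 / 3.650 = 7.763 s.
Total = 0.9 + 7.763 = 8.663 s.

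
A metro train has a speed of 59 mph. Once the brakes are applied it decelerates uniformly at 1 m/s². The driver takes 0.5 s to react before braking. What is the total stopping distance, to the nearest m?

59 mph × 0.44704 = 26.3754 m/s.
Reaction distance = v·t_r = 26.3754 × 0.5 = 13.188 m.
Braking distance = v²/(2a) = 26.3754² / (2 × 1.000) = 695.662 / 2.000 = 347.831 m.
Total = 13.188 + 347.831 = 361.019 m.

Total stopping distance ≈ 361 m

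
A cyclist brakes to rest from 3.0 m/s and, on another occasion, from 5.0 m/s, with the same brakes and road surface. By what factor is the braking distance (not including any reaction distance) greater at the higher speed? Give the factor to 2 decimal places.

Braking distance d = v²/(2a), so with a fixed, d ∝ v².
Factor = (5.0/3.0)² = 1.6667² = 2.7779.

Factor ≈ 2.78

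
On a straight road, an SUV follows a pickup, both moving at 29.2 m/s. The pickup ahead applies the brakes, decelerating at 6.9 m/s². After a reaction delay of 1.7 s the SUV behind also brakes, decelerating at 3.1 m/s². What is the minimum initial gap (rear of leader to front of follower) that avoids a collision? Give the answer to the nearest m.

Leader travels v²/(2a_L) = 852.640 / 13.800 = 61.786 m before stopping.
Follower covers v·t_r = 29.2000 × 1.7 = 49.640 m while reacting, then v²/(2a_F) = 852.640 / 6.200 = 137.523 m while braking, for a total of 49.640 + 137.523 = 187.163 m.
Since a_F ≤ a_L and the follower starts braking later, the follower is never slower than the leader, so the closest approach is when both have stopped.
Minimum gap = 187.163 − 61.786 = 125.377 m.

Minimum gap ≈ 125 m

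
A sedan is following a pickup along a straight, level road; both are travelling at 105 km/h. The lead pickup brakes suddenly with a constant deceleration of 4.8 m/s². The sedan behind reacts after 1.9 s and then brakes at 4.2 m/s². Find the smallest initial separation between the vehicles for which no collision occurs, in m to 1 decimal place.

Minimum gap ≈ 68.1 m

105 km/h ÷ 3.6 = 29.1667 m/s.
Leader travels v²/(2a_L) = 850.696 / 9.600 = 88.614 m before stopping.
Follower covers v·t_r = 29.1667 × 1.9 = 55.417 m while reacting, then v²/(2a_F) = 850.696 / 8.400 = 101.273 m while braking, for a total of 55.417 + 101.273 = 156.690 m.
Since a_F ≤ a_L and the follower starts braking later, the follower is never slower than the leader, so the closest approach is when both have stopped.
Minimum gap = 156.690 − 88.614 = 68.076 m.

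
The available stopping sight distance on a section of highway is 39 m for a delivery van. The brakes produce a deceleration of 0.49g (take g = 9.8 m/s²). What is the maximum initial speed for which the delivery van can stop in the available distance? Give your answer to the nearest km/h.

a = 0.49 × 9.8 = 4.802 m/s².
v²/(2a) = d ⇒ v = √(2 × 4.802 × 39) = √374.56 = 19.3536 m/s.
19.3536 m/s × 3.6 = 69.673 km/h.

Maximum speed ≈ 70 km/h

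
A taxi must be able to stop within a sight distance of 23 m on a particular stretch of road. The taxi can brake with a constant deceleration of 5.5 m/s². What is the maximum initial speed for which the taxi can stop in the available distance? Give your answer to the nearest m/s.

v²/(2a) = d ⇒ v = √(2 × 5.500 × 23) = √253.00 = 15.9060 m/s.

Maximum speed ≈ 16 m/s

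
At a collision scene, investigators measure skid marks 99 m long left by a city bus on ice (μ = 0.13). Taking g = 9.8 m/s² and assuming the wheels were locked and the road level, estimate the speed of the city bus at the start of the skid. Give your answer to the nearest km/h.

Initial speed ≈ 57 km/h

Deceleration a = μg = 0.13 × 9.8 = 1.274 m/s².
v = √(2a·d) = √(2 × 1.274 × 99) = √252.252 = 15.8824 m/s.
= 15.8824 × 3.6 = 57.177 km/h.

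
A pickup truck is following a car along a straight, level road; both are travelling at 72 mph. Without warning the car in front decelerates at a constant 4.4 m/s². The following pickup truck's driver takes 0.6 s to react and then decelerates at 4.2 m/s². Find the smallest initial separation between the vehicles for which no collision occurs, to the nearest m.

72 mph × 0.44704 = 32.1869 m/s.
Leader travels v²/(2a_L) = 1035.997 / 8.800 = 117.727 m before stopping.
Follower covers v·t_r = 32.1869 × 0.6 = 19.312 m while reacting, then v²/(2a_F) = 1035.997 / 8.400 = 123.333 m while braking, for a total of 19.312 + 123.333 = 142.645 m.
Since a_F ≤ a_L and the follower starts braking later, the follower is never slower than the leader, so the closest approach is when both have stopped.
Minimum gap = 142.645 − 117.727 = 24.918 m.

Minimum gap ≈ 25 m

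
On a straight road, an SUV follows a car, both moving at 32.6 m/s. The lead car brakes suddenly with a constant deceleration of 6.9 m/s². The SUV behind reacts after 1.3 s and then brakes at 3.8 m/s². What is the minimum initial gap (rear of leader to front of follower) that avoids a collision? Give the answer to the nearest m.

Leader travels v²/(2a_L) = 1062.760 / 13.800 = 77.012 m before stopping.
Follower covers v·t_r = 32.6000 × 1.3 = 42.380 m while reacting, then v²/(2a_F) = 1062.760 / 7.600 = 139.837 m while braking, for a total of 42.380 + 139.837 = 182.217 m.
Since a_F ≤ a_L and the follower starts braking later, the follower is never slower than the leader, so the closest approach is when both have stopped.
Minimum gap = 182.217 − 77.012 = 105.205 m.

Minimum gap ≈ 105 m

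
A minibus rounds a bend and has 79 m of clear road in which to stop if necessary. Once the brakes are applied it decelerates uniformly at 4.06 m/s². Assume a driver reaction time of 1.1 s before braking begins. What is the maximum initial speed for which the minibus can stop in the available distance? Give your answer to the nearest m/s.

Maximum speed ≈ 21 m/s

Stopping distance: v·t_r + v²/(2a) = 79 with t_r = 1.1 s and a = 4.060 m/s².
So v² + 8.932 v − 641.48 = 0.
Positive root: v = −a·t_r + √((a·t_r)² + 2a·d) = −4.466 + √(19.945 + 641.48) = 21.2522 m/s.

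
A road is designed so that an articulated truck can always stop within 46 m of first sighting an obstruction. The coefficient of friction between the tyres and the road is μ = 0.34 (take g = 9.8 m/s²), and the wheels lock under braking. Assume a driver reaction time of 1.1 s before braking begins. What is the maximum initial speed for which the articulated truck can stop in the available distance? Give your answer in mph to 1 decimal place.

a = μg = 0.34 × 9.8 = 3.332 m/s².
Stopping distance: v·t_r + v²/(2a) = 46 with t_r = 1.1 s and a = 3.332 m/s².
So v² + 7.330 v − 306.54 = 0.
Positive root: v = −a·t_r + √((a·t_r)² + 2a·d) = −3.665 + √(13.432 + 306.54) = 14.2228 m/s.
14.2228 m/s ÷ 0.44704 = 31.815 mph.

Maximum speed ≈ 31.8 mph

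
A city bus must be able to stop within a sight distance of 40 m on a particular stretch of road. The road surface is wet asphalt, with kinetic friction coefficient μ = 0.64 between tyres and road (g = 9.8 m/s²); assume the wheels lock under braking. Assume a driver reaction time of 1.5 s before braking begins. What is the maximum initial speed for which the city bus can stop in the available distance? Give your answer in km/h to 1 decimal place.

a = μg = 0.64 × 9.8 = 6.272 m/s².
Stopping distance: v·t_r + v²/(2a) = 40 with t_r = 1.5 s and a = 6.272 m/s².
So v² + 18.816 v − 501.76 = 0.
Positive root: v = −a·t_r + √((a·t_r)² + 2a·d) = −9.408 + √(88.510 + 501.76) = 14.8875 m/s.
14.8875 m/s × 3.6 = 53.595 km/h.

Maximum speed ≈ 53.6 km/h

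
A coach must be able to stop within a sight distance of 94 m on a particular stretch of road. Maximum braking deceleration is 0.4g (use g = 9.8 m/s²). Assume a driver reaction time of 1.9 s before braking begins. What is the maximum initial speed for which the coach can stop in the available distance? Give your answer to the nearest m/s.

Maximum speed ≈ 21 m/s

a = 0.4 × 9.8 = 3.920 m/s².
Stopping distance: v·t_r + v²/(2a) = 94 with t_r = 1.9 s and a = 3.920 m/s².
So v² + 14.896 v − 736.96 = 0.
Positive root: v = −a·t_r + √((a·t_r)² + 2a·d) = −7.448 + √(55.473 + 736.96) = 20.7022 m/s.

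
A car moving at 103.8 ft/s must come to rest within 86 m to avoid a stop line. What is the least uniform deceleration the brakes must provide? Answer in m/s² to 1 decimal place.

103.8 ft/s × 0.3048 = 31.6382 m/s.
v² = 2a·d ⇒ a = v²/(2d) = 31.6382² / (2 × 86.000) = 1000.976 / 172.000 = 5.8196 m/s².

Required deceleration ≈ 5.8 m/s²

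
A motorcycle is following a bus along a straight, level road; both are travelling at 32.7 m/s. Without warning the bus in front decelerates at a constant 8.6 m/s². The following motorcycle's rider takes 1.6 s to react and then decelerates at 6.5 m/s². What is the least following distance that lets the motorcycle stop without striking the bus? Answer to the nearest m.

Minimum gap ≈ 72 m

Leader travels v²/(2a_L) = 1069.290 / 17.200 = 62.168 m before stopping.
Follower covers v·t_r = 32.7000 × 1.6 = 52.320 m while reacting, then v²/(2a_F) = 1069.290 / 13.000 = 82.253 m while braking, for a total of 52.320 + 82.253 = 134.573 m.
Since a_F ≤ a_L and the follower starts braking later, the follower is never slower than the leader, so the closest approach is when both have stopped.
Minimum gap = 134.573 − 62.168 = 72.405 m.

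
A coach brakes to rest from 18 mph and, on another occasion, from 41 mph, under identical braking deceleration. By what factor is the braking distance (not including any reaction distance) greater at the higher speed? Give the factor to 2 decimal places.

Factor ≈ 5.19

Braking distance d = v²/(2a), so with a fixed, d ∝ v².
Factor = (41/18)² = 2.2778² = 5.1884.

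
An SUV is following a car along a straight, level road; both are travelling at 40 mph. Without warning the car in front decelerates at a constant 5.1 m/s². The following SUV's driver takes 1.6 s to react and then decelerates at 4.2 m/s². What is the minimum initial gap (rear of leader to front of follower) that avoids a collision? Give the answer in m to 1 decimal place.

Minimum gap ≈ 35.3 m

40 mph × 0.44704 = 17.8816 m/s.
Leader travels v²/(2a_L) = 319.752 / 10.200 = 31.348 m before stopping.
Follower covers v·t_r = 17.8816 × 1.6 = 28.611 m while reacting, then v²/(2a_F) = 319.752 / 8.400 = 38.066 m while braking, for a total of 28.611 + 38.066 = 66.677 m.
Since a_F ≤ a_L and the follower starts braking later, the follower is never slower than the leader, so the closest approach is when both have stopped.
Minimum gap = 66.677 − 31.348 = 35.329 m.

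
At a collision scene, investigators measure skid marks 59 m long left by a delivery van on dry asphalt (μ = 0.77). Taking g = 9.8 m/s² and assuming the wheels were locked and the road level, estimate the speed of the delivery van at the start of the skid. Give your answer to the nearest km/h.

Deceleration a = μg = 0.77 × 9.8 = 7.546 m/s².
v = √(2a·d) = √(2 × 7.546 × 59) = √890.428 = 29.8400 m/s.
= 29.8400 × 3.6 = 107.424 km/h.

Initial speed ≈ 107 km/h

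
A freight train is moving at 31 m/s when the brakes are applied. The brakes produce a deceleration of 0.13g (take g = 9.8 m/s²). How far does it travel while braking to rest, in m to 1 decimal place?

a = 0.13 × 9.8 = 1.274 m/s².
Braking distance = v²/(2a) = 31.0000² / (2 × 1.274) = 961.000 / 2.548 = 377.159 m.

Braking distance ≈ 377.2 m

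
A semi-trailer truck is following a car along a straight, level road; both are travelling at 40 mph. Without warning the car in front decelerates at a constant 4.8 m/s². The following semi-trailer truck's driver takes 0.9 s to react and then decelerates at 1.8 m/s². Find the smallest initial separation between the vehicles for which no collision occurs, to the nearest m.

40 mph × 0.44704 = 17.8816 m/s.
Leader travels v²/(2a_L) = 319.752 / 9.600 = 33.308 m before stopping.
Follower covers v·t_r = 17.8816 × 0.9 = 16.093 m while reacting, then v²/(2a_F) = 319.752 / 3.600 = 88.820 m while braking, for a total of 16.093 + 88.820 = 104.913 m.
Since a_F ≤ a_L and the follower starts braking later, the follower is never slower than the leader, so the closest approach is when both have stopped.
Minimum gap = 104.913 − 33.308 = 71.605 m.

Minimum gap ≈ 72 m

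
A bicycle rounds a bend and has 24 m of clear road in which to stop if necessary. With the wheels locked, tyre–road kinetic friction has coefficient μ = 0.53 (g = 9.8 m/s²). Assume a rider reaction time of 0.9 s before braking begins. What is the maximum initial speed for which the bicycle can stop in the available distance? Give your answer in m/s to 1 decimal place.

Maximum speed ≈ 11.8 m/s

a = μg = 0.53 × 9.8 = 5.194 m/s².
Stopping distance: v·t_r + v²/(2a) = 24 with t_r = 0.9 s and a = 5.194 m/s².
So v² + 9.349 v − 249.31 = 0.
Positive root: v = −a·t_r + √((a·t_r)² + 2a·d) = −4.675 + √(21.856 + 249.31) = 11.7921 m/s.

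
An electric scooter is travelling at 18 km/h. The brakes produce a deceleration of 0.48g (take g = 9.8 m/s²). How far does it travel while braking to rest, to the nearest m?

Braking distance ≈ 3 m

18 km/h ÷ 3.6 = 5.0000 m/s.
a = 0.48 × 9.8 = 4.704 m/s².
Braking distance = v²/(2a) = 5.0000² / (2 × 4.704) = 25.000 / 9.408 = 2.657 m.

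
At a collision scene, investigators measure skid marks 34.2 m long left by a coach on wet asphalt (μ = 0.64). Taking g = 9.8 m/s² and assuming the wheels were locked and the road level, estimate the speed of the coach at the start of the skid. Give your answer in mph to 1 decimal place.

Deceleration a = μg = 0.64 × 9.8 = 6.272 m/s².
v = √(2a·d) = √(2 × 6.272 × 34.2) = √429.005 = 20.7124 m/s.
= 20.7124 ÷ 0.44704 = 46.332 mph.

Initial speed ≈ 46.3 mph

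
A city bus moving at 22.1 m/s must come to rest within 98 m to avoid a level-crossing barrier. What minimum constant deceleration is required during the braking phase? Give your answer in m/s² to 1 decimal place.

Required deceleration ≈ 2.5 m/s²

v² = 2a·d ⇒ a = v²/(2d) = 22.1000² / (2 × 98.000) = 488.410 / 196.000 = 2.4919 m/s².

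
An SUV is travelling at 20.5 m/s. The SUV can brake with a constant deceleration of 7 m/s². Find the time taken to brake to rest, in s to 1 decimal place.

Braking time = v/a = 20.5000 / 7.000 = 2.929 s.

Braking time ≈ 2.9 s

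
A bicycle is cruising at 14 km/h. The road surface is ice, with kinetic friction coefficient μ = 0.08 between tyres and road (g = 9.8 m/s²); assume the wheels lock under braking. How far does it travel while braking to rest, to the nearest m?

14 km/h ÷ 3.6 = 3.8889 m/s.
a = μg = 0.08 × 9.8 = 0.784 m/s².
Braking distance = v²/(2a) = 3.8889² / (2 × 0.784) = 15.124 / 1.568 = 9.645 m.

Braking distance ≈ 10 m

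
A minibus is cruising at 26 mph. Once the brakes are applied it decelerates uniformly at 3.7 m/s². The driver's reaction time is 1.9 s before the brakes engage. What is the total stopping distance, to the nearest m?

26 mph × 0.44704 = 11.6230 m/s.
Reaction distance = v·t_r = 11.6230 × 1.9 = 22.084 m.
Braking distance = v²/(2a) = 11.6230² / (2 × 3.700) = 135.094 / 7.400 = 18.256 m.
Total = 22.084 + 18.256 = 40.340 m.

Total stopping distance ≈ 40 m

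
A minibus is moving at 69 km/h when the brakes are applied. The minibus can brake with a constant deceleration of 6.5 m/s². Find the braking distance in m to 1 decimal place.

69 km/h ÷ 3.6 = 19.1667 m/s.
Braking distance = v²/(2a) = 19.1667² / (2 × 6.500) = 367.362 / 13.000 = 28.259 m.

Braking distance ≈ 28.3 m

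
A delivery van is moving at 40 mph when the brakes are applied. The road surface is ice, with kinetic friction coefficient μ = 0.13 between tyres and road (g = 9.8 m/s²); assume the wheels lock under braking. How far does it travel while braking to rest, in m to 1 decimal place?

40 mph × 0.44704 = 17.8816 m/s.
a = μg = 0.13 × 9.8 = 1.274 m/s².
Braking distance = v²/(2a) = 17.8816² / (2 × 1.274) = 319.752 / 2.548 = 125.491 m.

Braking distance ≈ 125.5 m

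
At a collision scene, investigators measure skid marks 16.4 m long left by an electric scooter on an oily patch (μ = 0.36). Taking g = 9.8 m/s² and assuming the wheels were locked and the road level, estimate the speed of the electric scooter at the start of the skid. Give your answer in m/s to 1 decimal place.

Initial speed ≈ 10.8 m/s

Deceleration a = μg = 0.36 × 9.8 = 3.528 m/s².
v = √(2a·d) = √(2 × 3.528 × 16.4) = √115.718 = 10.7572 m/s.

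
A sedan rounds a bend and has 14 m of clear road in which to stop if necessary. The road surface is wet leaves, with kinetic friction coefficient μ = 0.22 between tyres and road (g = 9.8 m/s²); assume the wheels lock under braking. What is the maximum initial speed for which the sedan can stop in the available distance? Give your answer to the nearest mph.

Maximum speed ≈ 17 mph

a = μg = 0.22 × 9.8 = 2.156 m/s².
v²/(2a) = d ⇒ v = √(2 × 2.156 × 14) = √60.37 = 7.7698 m/s.
7.7698 m/s ÷ 0.44704 = 17.381 mph.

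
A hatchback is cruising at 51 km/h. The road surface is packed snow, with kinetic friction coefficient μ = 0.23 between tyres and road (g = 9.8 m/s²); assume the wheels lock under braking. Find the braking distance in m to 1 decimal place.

Braking distance ≈ 44.5 m

51 km/h ÷ 3.6 = 14.1667 m/s.
a = μg = 0.23 × 9.8 = 2.254 m/s².
Braking distance = v²/(2a) = 14.1667² / (2 × 2.254) = 200.695 / 4.508 = 44.520 m.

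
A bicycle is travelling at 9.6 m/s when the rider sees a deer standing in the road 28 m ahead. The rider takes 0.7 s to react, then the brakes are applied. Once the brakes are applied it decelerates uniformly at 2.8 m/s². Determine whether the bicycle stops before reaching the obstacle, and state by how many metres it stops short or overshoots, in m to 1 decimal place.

Yes — it stops 4.8 m short of the obstacle

Reaction distance = 9.6000 × 0.7 = 6.720 m.
Braking distance = v²/(2a) = 92.160 / 5.600 = 16.457 m.
Total stopping distance = 6.720 + 16.457 = 23.177 m, vs 28 m available — it stops with 28 − 23.177 = 4.823 m to spare.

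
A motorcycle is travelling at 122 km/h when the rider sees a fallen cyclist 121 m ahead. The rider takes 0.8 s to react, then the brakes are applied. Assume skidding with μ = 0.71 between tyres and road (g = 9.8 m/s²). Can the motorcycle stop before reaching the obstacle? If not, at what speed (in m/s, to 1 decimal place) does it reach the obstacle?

Yes — it stops about 11.4 m short of the obstacle, so it never reaches it

122 km/h ÷ 3.6 = 33.8889 m/s.
a = μg = 0.71 × 9.8 = 6.958 m/s².
Reaction distance = 33.8889 × 0.8 = 27.111 m.
Braking distance = v²/(2a) = 1148.458 / 13.916 = 82.528 m.
Total stopping distance = 27.111 + 82.528 = 109.639 m, vs 121 m available — it stops with 121 − 109.639 = 11.361 m to spare.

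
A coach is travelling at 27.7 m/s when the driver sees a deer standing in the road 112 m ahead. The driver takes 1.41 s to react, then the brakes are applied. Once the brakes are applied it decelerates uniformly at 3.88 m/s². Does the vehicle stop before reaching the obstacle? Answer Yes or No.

Reaction distance = 27.7000 × 1.41 = 39.057 m.
Braking distance = v²/(2a) = 767.290 / 7.760 = 98.878 m.
Total stopping distance = 39.057 + 98.878 = 137.935 m, vs 112 m available — it cannot stop in time and overshoots by 137.935 − 112 = 25.935 m.

No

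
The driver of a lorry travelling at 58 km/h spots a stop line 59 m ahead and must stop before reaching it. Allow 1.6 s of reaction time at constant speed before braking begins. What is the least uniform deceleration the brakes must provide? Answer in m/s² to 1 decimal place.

58 km/h ÷ 3.6 = 16.1111 m/s.
Distance covered during reaction = 16.1111 × 1.6 = 25.778 m.
Distance available for braking: 59 − 25.778 = 33.222 m.
v² = 2a·d ⇒ a = v²/(2d) = 16.1111² / (2 × 33.222) = 259.568 / 66.444 = 3.9066 m/s².

Required deceleration ≈ 3.9 m/s²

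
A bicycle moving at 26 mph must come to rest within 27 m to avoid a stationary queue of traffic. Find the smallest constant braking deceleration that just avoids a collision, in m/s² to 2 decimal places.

Required deceleration ≈ 2.50 m/s²

26 mph × 0.44704 = 11.6230 m/s.
v² = 2a·d ⇒ a = v²/(2d) = 11.6230² / (2 × 27.000) = 135.094 / 54.000 = 2.5017 m/s².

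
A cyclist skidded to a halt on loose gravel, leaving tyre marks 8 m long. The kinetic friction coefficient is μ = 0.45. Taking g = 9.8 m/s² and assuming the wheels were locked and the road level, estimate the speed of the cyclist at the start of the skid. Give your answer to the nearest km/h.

Initial speed ≈ 30 km/h

Deceleration a = μg = 0.45 × 9.8 = 4.410 m/s².
v = √(2a·d) = √(2 × 4.410 × 8) = √70.560 = 8.4000 m/s.
= 8.4000 × 3.6 = 30.240 km/h.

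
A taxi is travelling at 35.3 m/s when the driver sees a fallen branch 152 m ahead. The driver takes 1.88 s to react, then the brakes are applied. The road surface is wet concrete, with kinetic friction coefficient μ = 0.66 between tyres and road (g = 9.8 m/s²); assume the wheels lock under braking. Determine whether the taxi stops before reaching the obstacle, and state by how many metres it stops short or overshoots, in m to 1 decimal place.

a = μg = 0.66 × 9.8 = 6.468 m/s².
Reaction distance = 35.3000 × 1.88 = 66.364 m.
Braking distance = v²/(2a) = 1246.090 / 12.936 = 96.327 m.
Total stopping distance = 66.364 + 96.327 = 162.691 m, vs 152 m available — it cannot stop in time and overshoots by 162.691 − 152 = 10.691 m.

No — it overshoots by 10.7 m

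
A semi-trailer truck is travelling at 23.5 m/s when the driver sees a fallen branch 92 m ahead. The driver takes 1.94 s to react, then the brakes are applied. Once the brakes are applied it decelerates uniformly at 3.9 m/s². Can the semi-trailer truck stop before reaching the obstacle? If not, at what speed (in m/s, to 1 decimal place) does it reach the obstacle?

Reaction distance = 23.5000 × 1.94 = 45.590 m.
Braking distance needed to stop: v²/(2a) = 552.250 / 7.800 = 70.801 m, so total needed = 45.590 + 70.801 = 116.391 m > 92 m — it cannot stop.
Distance remaining when braking begins: 92 − 45.590 = 46.410 m.
v² = v₀² − 2a·d = 552.250 − 2 × 3.900 × 46.410 = 190.252 m²/s².
v = √190.252 = 13.793 m/s.

No — it strikes the obstacle at 13.8 m/s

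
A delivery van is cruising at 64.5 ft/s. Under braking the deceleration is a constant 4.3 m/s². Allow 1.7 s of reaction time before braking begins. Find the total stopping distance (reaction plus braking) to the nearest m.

64.5 ft/s × 0.3048 = 19.6596 m/s.
Reaction distance = v·t_r = 19.6596 × 1.7 = 33.421 m.
Braking distance = v²/(2a) = 19.6596² / (2 × 4.300) = 386.500 / 8.600 = 44.942 m.
Total = 33.421 + 44.942 = 78.363 m.

Total stopping distance ≈ 78 m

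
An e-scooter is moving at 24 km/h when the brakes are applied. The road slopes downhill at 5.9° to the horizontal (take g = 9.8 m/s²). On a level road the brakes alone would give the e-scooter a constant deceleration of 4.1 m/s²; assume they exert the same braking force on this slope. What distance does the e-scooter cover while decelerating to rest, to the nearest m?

24 km/h ÷ 3.6 = 6.6667 m/s.
Gravity along the downhill slope reduces the braking deceleration: a_eff = 4.100 − 9.8·sin 5.9° = 4.100 − 1.007 = 3.093 m/s².
Braking distance = v²/(2a) = 6.6667² / (2 × 3.093) = 44.445 / 6.186 = 7.185 m.

Braking distance ≈ 7 m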